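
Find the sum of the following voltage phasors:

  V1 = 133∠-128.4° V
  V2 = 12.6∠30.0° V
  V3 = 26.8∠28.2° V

Step 1 — Convert each phasor to rectangular form:
  V1 = 133·(cos(-128.4°) + j·sin(-128.4°)) = -82.61 - j104.2 V
  V2 = 12.6·(cos(30.0°) + j·sin(30.0°)) = 10.91 + j6.3 V
  V3 = 26.8·(cos(28.2°) + j·sin(28.2°)) = 23.62 + j12.66 V
Step 2 — Sum components: V_total = -48.08 - j85.27 V.
Step 3 — Convert to polar: |V_total| = 97.89 V, ∠V_total = -119.4°.

V_total = 97.89∠-119.4° V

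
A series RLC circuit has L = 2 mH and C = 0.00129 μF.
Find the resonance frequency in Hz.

Step 1 — Resonance condition Im(Z)=0 gives ω₀ = 1/√(LC).
Step 2 — ω₀ = 1/√(0.002·1.29e-09) = 6.226e+05 rad/s.
Step 3 — f₀ = ω₀/(2π) = 9.909e+04 Hz.

f₀ = 9.909e+04 Hz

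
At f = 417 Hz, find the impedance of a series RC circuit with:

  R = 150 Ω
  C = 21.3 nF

Step 1 — Angular frequency: ω = 2π·f = 2π·417 = 2620 rad/s.
Step 2 — Component impedances:
  R: Z = R = 150 Ω
  C: Z = 1/(jωC) = -j/(ω·C) = 0 - j1.792e+04 Ω
Step 3 — Series combination: Z_total = R + C = 150 - j1.792e+04 Ω = 1.792e+04∠-89.5° Ω.

Z = 150 - j1.792e+04 Ω = 1.792e+04∠-89.5° Ω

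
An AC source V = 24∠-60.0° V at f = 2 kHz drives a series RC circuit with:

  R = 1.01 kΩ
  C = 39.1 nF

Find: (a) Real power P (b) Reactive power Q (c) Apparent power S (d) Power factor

Step 1 — Angular frequency: ω = 2π·f = 2π·2000 = 1.257e+04 rad/s.
Step 2 — Component impedances:
  R: Z = R = 1010 Ω
  C: Z = 1/(jωC) = -j/(ω·C) = 0 - j2035 Ω
Step 3 — Series combination: Z_total = R + C = 1010 - j2035 Ω = 2272∠-63.6° Ω.
Step 4 — Source phasor: V = 24∠-60.0° V = 12 - j20.78 V.
Step 5 — Current: I = V / Z = 0.01054 + j0.0006645 A = 0.01056∠3.6° A.
Step 6 — Complex power: S = V·I* = 0.1127 - j0.2271 VA.
Step 7 — Real power: P = Re(S) = 0.1127 W.
Step 8 — Reactive power: Q = Im(S) = -0.2271 VAR.
Step 9 — Apparent power: |S| = 0.2535 VA.
Step 10 — Power factor: PF = P/|S| = 0.4445 (leading).

(a) P = 0.1127 W  (b) Q = -0.2271 VAR  (c) S = 0.2535 VA  (d) PF = 0.4445 (leading)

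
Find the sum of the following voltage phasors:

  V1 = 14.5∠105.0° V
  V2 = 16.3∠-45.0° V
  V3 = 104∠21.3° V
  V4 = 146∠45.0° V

Step 1 — Convert each phasor to rectangular form:
  V1 = 14.5·(cos(105.0°) + j·sin(105.0°)) = -3.753 + j14.01 V
  V2 = 16.3·(cos(-45.0°) + j·sin(-45.0°)) = 11.53 - j11.53 V
  V3 = 104·(cos(21.3°) + j·sin(21.3°)) = 96.9 + j37.78 V
  V4 = 146·(cos(45.0°) + j·sin(45.0°)) = 103.2 + j103.2 V
Step 2 — Sum components: V_total = 207.9 + j143.5 V.
Step 3 — Convert to polar: |V_total| = 252.6 V, ∠V_total = 34.6°.

V_total = 252.6∠34.6° V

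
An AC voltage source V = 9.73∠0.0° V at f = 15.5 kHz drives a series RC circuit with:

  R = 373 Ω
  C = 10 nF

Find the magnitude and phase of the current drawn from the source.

Step 1 — Angular frequency: ω = 2π·f = 2π·1.55e+04 = 9.739e+04 rad/s.
Step 2 — Component impedances:
  R: Z = R = 373 Ω
  C: Z = 1/(jωC) = -j/(ω·C) = 0 - j1027 Ω
Step 3 — Series combination: Z_total = R + C = 373 - j1027 Ω = 1092∠-70.0° Ω.
Step 4 — Source phasor: V = 9.73∠0.0° V = 9.73 V.
Step 5 — Ohm's law: I = V / Z_total = (9.73) / (373 - j1027) = 0.003041 + j0.008371 A.
Step 6 — Convert to polar: |I| = 0.008907 A, ∠I = 70.0°.

I = 0.008907∠70.0° A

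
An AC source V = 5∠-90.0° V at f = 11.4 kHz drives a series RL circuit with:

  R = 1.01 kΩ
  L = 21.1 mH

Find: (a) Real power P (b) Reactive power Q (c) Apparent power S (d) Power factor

Step 1 — Angular frequency: ω = 2π·f = 2π·1.14e+04 = 7.163e+04 rad/s.
Step 2 — Component impedances:
  R: Z = R = 1010 Ω
  L: Z = jωL = j·7.163e+04·0.0211 = 0 + j1511 Ω
Step 3 — Series combination: Z_total = R + L = 1010 + j1511 Ω = 1818∠56.2° Ω.
Step 4 — Source phasor: V = 5∠-90.0° V = 0 - j5 V.
Step 5 — Current: I = V / Z = -0.002287 - j0.001528 A = 0.002751∠-146.2° A.
Step 6 — Complex power: S = V·I* = 0.007642 + j0.01143 VA.
Step 7 — Real power: P = Re(S) = 0.007642 W.
Step 8 — Reactive power: Q = Im(S) = 0.01143 VAR.
Step 9 — Apparent power: |S| = 0.01375 VA.
Step 10 — Power factor: PF = P/|S| = 0.5556 (lagging).

(a) P = 0.007642 W  (b) Q = 0.01143 VAR  (c) S = 0.01375 VA  (d) PF = 0.5556 (lagging)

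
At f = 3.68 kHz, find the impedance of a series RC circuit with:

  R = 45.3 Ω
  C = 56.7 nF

Step 1 — Angular frequency: ω = 2π·f = 2π·3680 = 2.312e+04 rad/s.
Step 2 — Component impedances:
  R: Z = R = 45.3 Ω
  C: Z = 1/(jωC) = -j/(ω·C) = 0 - j762.8 Ω
Step 3 — Series combination: Z_total = R + C = 45.3 - j762.8 Ω = 764.1∠-86.6° Ω.

Z = 45.3 - j762.8 Ω = 764.1∠-86.6° Ω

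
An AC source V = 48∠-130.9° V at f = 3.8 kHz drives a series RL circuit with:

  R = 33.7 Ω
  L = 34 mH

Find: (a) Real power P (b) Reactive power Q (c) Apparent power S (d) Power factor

Step 1 — Angular frequency: ω = 2π·f = 2π·3800 = 2.388e+04 rad/s.
Step 2 — Component impedances:
  R: Z = R = 33.7 Ω
  L: Z = jωL = j·2.388e+04·0.034 = 0 + j811.8 Ω
Step 3 — Series combination: Z_total = R + L = 33.7 + j811.8 Ω = 812.5∠87.6° Ω.
Step 4 — Source phasor: V = 48∠-130.9° V = -31.43 - j36.28 V.
Step 5 — Current: I = V / Z = -0.04622 + j0.0368 A = 0.05908∠141.5° A.
Step 6 — Complex power: S = V·I* = 0.1176 + j2.833 VA.
Step 7 — Real power: P = Re(S) = 0.1176 W.
Step 8 — Reactive power: Q = Im(S) = 2.833 VAR.
Step 9 — Apparent power: |S| = 2.836 VA.
Step 10 — Power factor: PF = P/|S| = 0.04148 (lagging).

(a) P = 0.1176 W  (b) Q = 2.833 VAR  (c) S = 2.836 VA  (d) PF = 0.04148 (lagging)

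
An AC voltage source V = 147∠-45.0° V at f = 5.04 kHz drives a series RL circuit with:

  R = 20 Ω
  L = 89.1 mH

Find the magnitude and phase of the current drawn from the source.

Step 1 — Angular frequency: ω = 2π·f = 2π·5040 = 3.167e+04 rad/s.
Step 2 — Component impedances:
  R: Z = R = 20 Ω
  L: Z = jωL = j·3.167e+04·0.0891 = 0 + j2822 Ω
Step 3 — Series combination: Z_total = R + L = 20 + j2822 Ω = 2822∠89.6° Ω.
Step 4 — Source phasor: V = 147∠-45.0° V = 103.9 - j103.9 V.
Step 5 — Ohm's law: I = V / Z_total = (103.9 - j103.9) / (20 + j2822) = -0.03658 - j0.0371 A.
Step 6 — Convert to polar: |I| = 0.0521 A, ∠I = -134.6°.

I = 0.0521∠-134.6° A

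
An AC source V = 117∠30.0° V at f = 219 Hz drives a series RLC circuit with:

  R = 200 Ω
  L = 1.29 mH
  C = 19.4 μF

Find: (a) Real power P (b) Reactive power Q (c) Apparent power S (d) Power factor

Step 1 — Angular frequency: ω = 2π·f = 2π·219 = 1376 rad/s.
Step 2 — Component impedances:
  R: Z = R = 200 Ω
  L: Z = jωL = j·1376·0.00129 = 0 + j1.775 Ω
  C: Z = 1/(jωC) = -j/(ω·C) = 0 - j37.46 Ω
Step 3 — Series combination: Z_total = R + L + C = 200 - j35.69 Ω = 203.2∠-10.1° Ω.
Step 4 — Source phasor: V = 117∠30.0° V = 101.3 + j58.5 V.
Step 5 — Current: I = V / Z = 0.4404 + j0.3711 A = 0.5759∠40.1° A.
Step 6 — Complex power: S = V·I* = 66.33 - j11.84 VA.
Step 7 — Real power: P = Re(S) = 66.33 W.
Step 8 — Reactive power: Q = Im(S) = -11.84 VAR.
Step 9 — Apparent power: |S| = 67.38 VA.
Step 10 — Power factor: PF = P/|S| = 0.9845 (leading).

(a) P = 66.33 W  (b) Q = -11.84 VAR  (c) S = 67.38 VA  (d) PF = 0.9845 (leading)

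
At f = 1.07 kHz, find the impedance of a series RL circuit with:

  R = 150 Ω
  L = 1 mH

Step 1 — Angular frequency: ω = 2π·f = 2π·1070 = 6723 rad/s.
Step 2 — Component impedances:
  R: Z = R = 150 Ω
  L: Z = jωL = j·6723·0.001 = 0 + j6.723 Ω
Step 3 — Series combination: Z_total = R + L = 150 + j6.723 Ω = 150.2∠2.6° Ω.

Z = 150 + j6.723 Ω = 150.2∠2.6° Ω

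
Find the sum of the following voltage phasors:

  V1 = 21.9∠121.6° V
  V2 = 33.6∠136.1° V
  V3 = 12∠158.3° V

Step 1 — Convert each phasor to rectangular form:
  V1 = 21.9·(cos(121.6°) + j·sin(121.6°)) = -11.48 + j18.65 V
  V2 = 33.6·(cos(136.1°) + j·sin(136.1°)) = -24.21 + j23.3 V
  V3 = 12·(cos(158.3°) + j·sin(158.3°)) = -11.15 + j4.437 V
Step 2 — Sum components: V_total = -46.84 + j46.39 V.
Step 3 — Convert to polar: |V_total| = 65.92 V, ∠V_total = 135.3°.

V_total = 65.92∠135.3° V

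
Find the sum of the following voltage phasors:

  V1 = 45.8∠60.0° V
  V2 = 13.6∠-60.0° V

Step 1 — Convert each phasor to rectangular form:
  V1 = 45.8·(cos(60.0°) + j·sin(60.0°)) = 22.9 + j39.66 V
  V2 = 13.6·(cos(-60.0°) + j·sin(-60.0°)) = 6.8 - j11.78 V
Step 2 — Sum components: V_total = 29.7 + j27.89 V.
Step 3 — Convert to polar: |V_total| = 40.74 V, ∠V_total = 43.2°.

V_total = 40.74∠43.2° V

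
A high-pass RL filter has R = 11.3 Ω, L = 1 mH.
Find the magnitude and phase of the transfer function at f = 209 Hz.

Step 1 — Angular frequency: ω = 2π·209 = 1313 rad/s.
Step 2 — Transfer function: H(jω) = jωL/(R + jωL).
Step 3 — Numerator jωL = j·1.313; denominator R + jωL = 11.3 + j1.313.
Step 4 — H = 0.01333 + j0.1147.
Step 5 — Magnitude: |H| = 0.1154 (-18.8 dB); phase: φ = 83.4°.

|H| = 0.1154 (-18.8 dB), φ = 83.4°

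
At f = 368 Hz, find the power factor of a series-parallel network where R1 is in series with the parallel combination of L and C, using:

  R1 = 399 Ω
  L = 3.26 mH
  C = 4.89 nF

Step 1 — Angular frequency: ω = 2π·f = 2π·368 = 2312 rad/s.
Step 2 — Component impedances:
  R1: Z = R = 399 Ω
  L: Z = jωL = j·2312·0.00326 = 0 + j7.538 Ω
  C: Z = 1/(jωC) = -j/(ω·C) = 0 - j8.844e+04 Ω
Step 3 — Parallel branch: L || C = 1/(1/L + 1/C) = 0 + j7.538 Ω.
Step 4 — Series with R1: Z_total = R1 + (L || C) = 399 + j7.538 Ω = 399.1∠1.1° Ω.
Step 5 — Power factor: PF = cos(φ) = Re(Z)/|Z| = 399/399.07 = 0.9998.
Step 6 — Type: Im(Z) = 7.538 ⇒ lagging (phase φ = 1.1°).

PF = 0.9998 (lagging, φ = 1.1°)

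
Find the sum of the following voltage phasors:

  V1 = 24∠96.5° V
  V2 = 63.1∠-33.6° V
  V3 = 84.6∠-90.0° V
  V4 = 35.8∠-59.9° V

Step 1 — Convert each phasor to rectangular form:
  V1 = 24·(cos(96.5°) + j·sin(96.5°)) = -2.717 + j23.85 V
  V2 = 63.1·(cos(-33.6°) + j·sin(-33.6°)) = 52.56 - j34.92 V
  V3 = 84.6·(cos(-90.0°) + j·sin(-90.0°)) = 0 - j84.6 V
  V4 = 35.8·(cos(-59.9°) + j·sin(-59.9°)) = 17.95 - j30.97 V
Step 2 — Sum components: V_total = 67.79 - j126.6 V.
Step 3 — Convert to polar: |V_total| = 143.6 V, ∠V_total = -61.8°.

V_total = 143.6∠-61.8° V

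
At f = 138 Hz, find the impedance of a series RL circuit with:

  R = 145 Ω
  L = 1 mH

Step 1 — Angular frequency: ω = 2π·f = 2π·138 = 867.1 rad/s.
Step 2 — Component impedances:
  R: Z = R = 145 Ω
  L: Z = jωL = j·867.1·0.001 = 0 + j0.8671 Ω
Step 3 — Series combination: Z_total = R + L = 145 + j0.8671 Ω = 145∠0.3° Ω.

Z = 145 + j0.8671 Ω = 145∠0.3° Ω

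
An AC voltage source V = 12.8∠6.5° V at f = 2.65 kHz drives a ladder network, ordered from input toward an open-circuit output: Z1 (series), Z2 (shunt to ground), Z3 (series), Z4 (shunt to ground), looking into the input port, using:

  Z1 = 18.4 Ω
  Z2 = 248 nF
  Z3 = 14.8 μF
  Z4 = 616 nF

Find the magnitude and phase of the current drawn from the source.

Step 1 — Angular frequency: ω = 2π·f = 2π·2650 = 1.665e+04 rad/s.
Step 2 — Component impedances:
  Z1: Z = R = 18.4 Ω
  Z2: Z = 1/(jωC) = -j/(ω·C) = 0 - j242.2 Ω
  Z3: Z = 1/(jωC) = -j/(ω·C) = 0 - j4.058 Ω
  Z4: Z = 1/(jωC) = -j/(ω·C) = 0 - j97.5 Ω
Step 3 — Ladder network (open output): work backward from the far end, alternating series and parallel combinations. Z_in = 18.4 - j71.55 Ω = 73.88∠-75.6° Ω.
Step 4 — Source phasor: V = 12.8∠6.5° V = 12.72 + j1.449 V.
Step 5 — Ohm's law: I = V / Z_total = (12.72 + j1.449) / (18.4 - j71.55) = 0.02388 + j0.1716 A.
Step 6 — Convert to polar: |I| = 0.1733 A, ∠I = 82.1°.

I = 0.1733∠82.1° A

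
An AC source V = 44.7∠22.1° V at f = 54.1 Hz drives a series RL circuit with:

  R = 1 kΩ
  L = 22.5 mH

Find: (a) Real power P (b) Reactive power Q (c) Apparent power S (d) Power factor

Step 1 — Angular frequency: ω = 2π·f = 2π·54.1 = 339.9 rad/s.
Step 2 — Component impedances:
  R: Z = R = 1000 Ω
  L: Z = jωL = j·339.9·0.0225 = 0 + j7.648 Ω
Step 3 — Series combination: Z_total = R + L = 1000 + j7.648 Ω = 1000∠0.4° Ω.
Step 4 — Source phasor: V = 44.7∠22.1° V = 41.42 + j16.82 V.
Step 5 — Current: I = V / Z = 0.04154 + j0.0165 A = 0.0447∠21.7° A.
Step 6 — Complex power: S = V·I* = 1.998 + j0.01528 VA.
Step 7 — Real power: P = Re(S) = 1.998 W.
Step 8 — Reactive power: Q = Im(S) = 0.01528 VAR.
Step 9 — Apparent power: |S| = 1.998 VA.
Step 10 — Power factor: PF = P/|S| = 1 (lagging).

(a) P = 1.998 W  (b) Q = 0.01528 VAR  (c) S = 1.998 VA  (d) PF = 1 (lagging)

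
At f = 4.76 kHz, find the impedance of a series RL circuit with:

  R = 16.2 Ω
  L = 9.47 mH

Step 1 — Angular frequency: ω = 2π·f = 2π·4760 = 2.991e+04 rad/s.
Step 2 — Component impedances:
  R: Z = R = 16.2 Ω
  L: Z = jωL = j·2.991e+04·0.00947 = 0 + j283.2 Ω
Step 3 — Series combination: Z_total = R + L = 16.2 + j283.2 Ω = 283.7∠86.7° Ω.

Z = 16.2 + j283.2 Ω = 283.7∠86.7° Ω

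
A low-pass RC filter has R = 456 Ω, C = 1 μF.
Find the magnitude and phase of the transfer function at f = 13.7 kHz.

Step 1 — Angular frequency: ω = 2π·1.37e+04 = 8.608e+04 rad/s.
Step 2 — Transfer function: H(jω) = 1/(1 + jωRC).
Step 3 — Denominator: 1 + jωRC = 1 + j·8.608e+04·456·1e-06 = 1 + j39.25.
Step 4 — H = 0.0006486 - j0.02546.
Step 5 — Magnitude: |H| = 0.02547 (-31.9 dB); phase: φ = -88.5°.

|H| = 0.02547 (-31.9 dB), φ = -88.5°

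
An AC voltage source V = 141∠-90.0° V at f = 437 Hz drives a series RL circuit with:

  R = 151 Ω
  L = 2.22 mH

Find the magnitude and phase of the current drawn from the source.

Step 1 — Angular frequency: ω = 2π·f = 2π·437 = 2746 rad/s.
Step 2 — Component impedances:
  R: Z = R = 151 Ω
  L: Z = jωL = j·2746·0.00222 = 0 + j6.096 Ω
Step 3 — Series combination: Z_total = R + L = 151 + j6.096 Ω = 151.1∠2.3° Ω.
Step 4 — Source phasor: V = 141∠-90.0° V = 0 - j141 V.
Step 5 — Ohm's law: I = V / Z_total = (0 - j141) / (151 + j6.096) = -0.03763 - j0.9323 A.
Step 6 — Convert to polar: |I| = 0.933 A, ∠I = -92.3°.

I = 0.933∠-92.3° A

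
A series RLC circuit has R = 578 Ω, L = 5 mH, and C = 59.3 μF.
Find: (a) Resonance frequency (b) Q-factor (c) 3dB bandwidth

Step 1 — Resonance condition Im(Z)=0 gives ω₀ = 1/√(LC).
Step 2 — ω₀ = 1/√(0.005·5.93e-05) = 1836 rad/s.
Step 3 — f₀ = ω₀/(2π) = 292.3 Hz.
Step 4 — Series Q: Q = ω₀L/R = 1836·0.005/578 = 0.01589.
Step 5 — 3dB bandwidth: Δω = ω₀/Q = 1.156e+05 rad/s; BW = Δω/(2π) = 1.84e+04 Hz.

(a) f₀ = 292.3 Hz  (b) Q = 0.01589  (c) BW = 1.84e+04 Hz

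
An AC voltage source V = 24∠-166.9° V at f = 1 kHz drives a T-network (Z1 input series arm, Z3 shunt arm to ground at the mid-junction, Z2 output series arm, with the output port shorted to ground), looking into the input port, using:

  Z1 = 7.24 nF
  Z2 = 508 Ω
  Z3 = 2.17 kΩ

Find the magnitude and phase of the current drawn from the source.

Step 1 — Angular frequency: ω = 2π·f = 2π·1000 = 6283 rad/s.
Step 2 — Component impedances:
  Z1: Z = 1/(jωC) = -j/(ω·C) = 0 - j2.198e+04 Ω
  Z2: Z = R = 508 Ω
  Z3: Z = R = 2170 Ω
Step 3 — With the output port shorted to ground, the output series arm Z2 runs from the junction to ground; the shunt arm Z3 also runs from the junction to ground. They appear in parallel: Z3 || Z2 = 411.6 Ω.
Step 4 — Series with input arm Z1: Z_in = Z1 + (Z3 || Z2) = 411.6 - j2.198e+04 Ω = 2.199e+04∠-88.9° Ω.
Step 5 — Source phasor: V = 24∠-166.9° V = -23.38 - j5.44 V.
Step 6 — Ohm's law: I = V / Z_total = (-23.38 - j5.44) / (411.6 - j2.198e+04) = 0.0002275 - j0.001068 A.
Step 7 — Convert to polar: |I| = 0.001092 A, ∠I = -78.0°.

I = 0.001092∠-78.0° A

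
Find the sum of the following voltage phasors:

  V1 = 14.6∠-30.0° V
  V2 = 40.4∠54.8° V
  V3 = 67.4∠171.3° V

Step 1 — Convert each phasor to rectangular form:
  V1 = 14.6·(cos(-30.0°) + j·sin(-30.0°)) = 12.64 - j7.3 V
  V2 = 40.4·(cos(54.8°) + j·sin(54.8°)) = 23.29 + j33.01 V
  V3 = 67.4·(cos(171.3°) + j·sin(171.3°)) = -66.62 + j10.19 V
Step 2 — Sum components: V_total = -30.69 + j35.91 V.
Step 3 — Convert to polar: |V_total| = 47.24 V, ∠V_total = 130.5°.

V_total = 47.24∠130.5° V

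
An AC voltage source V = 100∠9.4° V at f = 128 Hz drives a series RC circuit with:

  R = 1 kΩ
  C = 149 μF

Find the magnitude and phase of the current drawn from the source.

Step 1 — Angular frequency: ω = 2π·f = 2π·128 = 804.2 rad/s.
Step 2 — Component impedances:
  R: Z = R = 1000 Ω
  C: Z = 1/(jωC) = -j/(ω·C) = 0 - j8.345 Ω
Step 3 — Series combination: Z_total = R + C = 1000 - j8.345 Ω = 1000∠-0.5° Ω.
Step 4 — Source phasor: V = 100∠9.4° V = 98.66 + j16.33 V.
Step 5 — Ohm's law: I = V / Z_total = (98.66 + j16.33) / (1000 - j8.345) = 0.09851 + j0.01715 A.
Step 6 — Convert to polar: |I| = 0.1 A, ∠I = 9.9°.

I = 0.1∠9.9° A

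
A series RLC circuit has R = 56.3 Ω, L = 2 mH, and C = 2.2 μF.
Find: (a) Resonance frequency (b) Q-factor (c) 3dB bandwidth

Step 1 — Resonance: ω₀ = 1/√(LC) = 1/√(0.002·2.2e-06) = 1.508e+04 rad/s.
Step 2 — f₀ = ω₀/(2π) = 2399 Hz.
Step 3 — Series Q: Q = ω₀L/R = 1.508e+04·0.002/56.3 = 0.5355.
Step 4 — Bandwidth: Δω = ω₀/Q = 2.815e+04 rad/s; BW = Δω/(2π) = 4480 Hz.

(a) f₀ = 2399 Hz  (b) Q = 0.5355  (c) BW = 4480 Hz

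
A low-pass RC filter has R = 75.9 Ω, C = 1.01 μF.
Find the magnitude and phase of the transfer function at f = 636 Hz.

Step 1 — Angular frequency: ω = 2π·636 = 3996 rad/s.
Step 2 — Transfer function: H(jω) = 1/(1 + jωRC).
Step 3 — Denominator: 1 + jωRC = 1 + j·3996·75.9·1.01e-06 = 1 + j0.3063.
Step 4 — H = 0.9142 - j0.2801.
Step 5 — Magnitude: |H| = 0.9561 (-0.4 dB); phase: φ = -17.0°.

|H| = 0.9561 (-0.4 dB), φ = -17.0°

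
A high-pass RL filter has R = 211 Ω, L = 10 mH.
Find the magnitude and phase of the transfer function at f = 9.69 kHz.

Step 1 — Angular frequency: ω = 2π·9690 = 6.088e+04 rad/s.
Step 2 — Transfer function: H(jω) = jωL/(R + jωL).
Step 3 — Numerator jωL = j·608.8; denominator R + jωL = 211 + j608.8.
Step 4 — H = 0.8928 + j0.3094.
Step 5 — Magnitude: |H| = 0.9449 (-0.5 dB); phase: φ = 19.1°.

|H| = 0.9449 (-0.5 dB), φ = 19.1°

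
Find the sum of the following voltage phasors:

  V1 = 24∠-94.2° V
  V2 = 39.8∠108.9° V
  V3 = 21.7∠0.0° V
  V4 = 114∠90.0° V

Step 1 — Convert each phasor to rectangular form:
  V1 = 24·(cos(-94.2°) + j·sin(-94.2°)) = -1.758 - j23.94 V
  V2 = 39.8·(cos(108.9°) + j·sin(108.9°)) = -12.89 + j37.65 V
  V3 = 21.7·(cos(0.0°) + j·sin(0.0°)) = 21.7 V
  V4 = 114·(cos(90.0°) + j·sin(90.0°)) = 0 + j114 V
Step 2 — Sum components: V_total = 7.05 + j127.7 V.
Step 3 — Convert to polar: |V_total| = 127.9 V, ∠V_total = 86.8°.

V_total = 127.9∠86.8° V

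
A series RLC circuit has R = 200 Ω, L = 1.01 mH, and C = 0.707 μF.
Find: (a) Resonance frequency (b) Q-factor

Step 1 — Resonance condition Im(Z)=0 gives ω₀ = 1/√(LC).
Step 2 — ω₀ = 1/√(0.00101·7.07e-07) = 3.742e+04 rad/s.
Step 3 — f₀ = ω₀/(2π) = 5956 Hz.
Step 4 — Series Q: Q = ω₀L/R = 3.742e+04·0.00101/200 = 0.189.

(a) f₀ = 5956 Hz  (b) Q = 0.189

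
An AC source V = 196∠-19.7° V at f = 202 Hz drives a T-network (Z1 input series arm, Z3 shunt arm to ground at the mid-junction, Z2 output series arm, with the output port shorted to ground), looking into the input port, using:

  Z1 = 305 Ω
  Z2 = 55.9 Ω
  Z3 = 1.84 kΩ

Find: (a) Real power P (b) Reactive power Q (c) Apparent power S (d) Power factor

Step 1 — Angular frequency: ω = 2π·f = 2π·202 = 1269 rad/s.
Step 2 — Component impedances:
  Z1: Z = R = 305 Ω
  Z2: Z = R = 55.9 Ω
  Z3: Z = R = 1840 Ω
Step 3 — With the output port shorted to ground, the output series arm Z2 runs from the junction to ground; the shunt arm Z3 also runs from the junction to ground. They appear in parallel: Z3 || Z2 = 54.25 Ω.
Step 4 — Series with input arm Z1: Z_in = Z1 + (Z3 || Z2) = 359.3 Ω = 359.3∠0.0° Ω.
Step 5 — Source phasor: V = 196∠-19.7° V = 184.5 - j66.07 V.
Step 6 — Current: I = V / Z = 0.5136 - j0.1839 A = 0.5456∠-19.7° A.
Step 7 — Complex power: S = V·I* = 106.9 VA.
Step 8 — Real power: P = Re(S) = 106.9 W.
Step 9 — Reactive power: Q = Im(S) = 0 VAR.
Step 10 — Apparent power: |S| = 106.9 VA.
Step 11 — Power factor: PF = P/|S| = 1 (unity).

(a) P = 106.9 W  (b) Q = 0 VAR  (c) S = 106.9 VA  (d) PF = 1 (unity)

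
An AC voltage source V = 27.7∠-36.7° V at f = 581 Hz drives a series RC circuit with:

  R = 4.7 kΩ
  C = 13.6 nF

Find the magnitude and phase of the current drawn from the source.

Step 1 — Angular frequency: ω = 2π·f = 2π·581 = 3651 rad/s.
Step 2 — Component impedances:
  R: Z = R = 4700 Ω
  C: Z = 1/(jωC) = -j/(ω·C) = 0 - j2.014e+04 Ω
Step 3 — Series combination: Z_total = R + C = 4700 - j2.014e+04 Ω = 2.068e+04∠-76.9° Ω.
Step 4 — Source phasor: V = 27.7∠-36.7° V = 22.21 - j16.55 V.
Step 5 — Ohm's law: I = V / Z_total = (22.21 - j16.55) / (4700 - j2.014e+04) = 0.001023 + j0.0008638 A.
Step 6 — Convert to polar: |I| = 0.001339 A, ∠I = 40.2°.

I = 0.001339∠40.2° A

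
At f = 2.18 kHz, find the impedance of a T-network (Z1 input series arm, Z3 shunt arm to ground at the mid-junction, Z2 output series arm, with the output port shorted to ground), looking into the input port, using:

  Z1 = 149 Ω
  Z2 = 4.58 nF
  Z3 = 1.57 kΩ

Step 1 — Angular frequency: ω = 2π·f = 2π·2180 = 1.37e+04 rad/s.
Step 2 — Component impedances:
  Z1: Z = R = 149 Ω
  Z2: Z = 1/(jωC) = -j/(ω·C) = 0 - j1.594e+04 Ω
  Z3: Z = R = 1570 Ω
Step 3 — With the output port shorted to ground, the output series arm Z2 runs from the junction to ground; the shunt arm Z3 also runs from the junction to ground. They appear in parallel: Z3 || Z2 = 1555 - j153.1 Ω.
Step 4 — Series with input arm Z1: Z_in = Z1 + (Z3 || Z2) = 1704 - j153.1 Ω = 1711∠-5.1° Ω.

Z = 1704 - j153.1 Ω = 1711∠-5.1° Ω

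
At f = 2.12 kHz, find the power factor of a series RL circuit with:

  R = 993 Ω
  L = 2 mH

Step 1 — Angular frequency: ω = 2π·f = 2π·2120 = 1.332e+04 rad/s.
Step 2 — Component impedances:
  R: Z = R = 993 Ω
  L: Z = jωL = j·1.332e+04·0.002 = 0 + j26.64 Ω
Step 3 — Series combination: Z_total = R + L = 993 + j26.64 Ω = 993.4∠1.5° Ω.
Step 4 — Power factor: PF = cos(φ) = Re(Z)/|Z| = 993/993.4 = 0.9996.
Step 5 — Type: Im(Z) = 26.64 ⇒ lagging (phase φ = 1.5°).

PF = 0.9996 (lagging, φ = 1.5°)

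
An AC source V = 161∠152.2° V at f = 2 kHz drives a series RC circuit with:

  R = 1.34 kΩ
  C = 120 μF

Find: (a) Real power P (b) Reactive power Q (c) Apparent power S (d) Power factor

Step 1 — Angular frequency: ω = 2π·f = 2π·2000 = 1.257e+04 rad/s.
Step 2 — Component impedances:
  R: Z = R = 1340 Ω
  C: Z = 1/(jωC) = -j/(ω·C) = 0 - j0.6631 Ω
Step 3 — Series combination: Z_total = R + C = 1340 - j0.6631 Ω = 1340∠-0.0° Ω.
Step 4 — Source phasor: V = 161∠152.2° V = -142.4 + j75.09 V.
Step 5 — Current: I = V / Z = -0.1063 + j0.05598 A = 0.1201∠152.2° A.
Step 6 — Complex power: S = V·I* = 19.34 - j0.009573 VA.
Step 7 — Real power: P = Re(S) = 19.34 W.
Step 8 — Reactive power: Q = Im(S) = -0.009573 VAR.
Step 9 — Apparent power: |S| = 19.34 VA.
Step 10 — Power factor: PF = P/|S| = 1 (leading).

(a) P = 19.34 W  (b) Q = -0.009573 VAR  (c) S = 19.34 VA  (d) PF = 1 (leading)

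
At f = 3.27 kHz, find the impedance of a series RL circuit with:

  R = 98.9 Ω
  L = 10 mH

Step 1 — Angular frequency: ω = 2π·f = 2π·3270 = 2.055e+04 rad/s.
Step 2 — Component impedances:
  R: Z = R = 98.9 Ω
  L: Z = jωL = j·2.055e+04·0.01 = 0 + j205.5 Ω
Step 3 — Series combination: Z_total = R + L = 98.9 + j205.5 Ω = 228∠64.3° Ω.

Z = 98.9 + j205.5 Ω = 228∠64.3° Ω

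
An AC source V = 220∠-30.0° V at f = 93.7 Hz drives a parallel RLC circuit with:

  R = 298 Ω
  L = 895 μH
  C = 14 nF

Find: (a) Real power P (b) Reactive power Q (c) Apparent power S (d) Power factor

Step 1 — Angular frequency: ω = 2π·f = 2π·93.7 = 588.7 rad/s.
Step 2 — Component impedances:
  R: Z = R = 298 Ω
  L: Z = jωL = j·588.7·0.000895 = 0 + j0.5269 Ω
  C: Z = 1/(jωC) = -j/(ω·C) = 0 - j1.213e+05 Ω
Step 3 — Parallel combination: 1/Z_total = 1/R + 1/L + 1/C; Z_total = 0.0009317 + j0.5269 Ω = 0.5269∠89.9° Ω.
Step 4 — Source phasor: V = 220∠-30.0° V = 190.5 - j110 V.
Step 5 — Current: I = V / Z = -208.1 - j362 A = 417.5∠-119.9° A.
Step 6 — Complex power: S = V·I* = 162.4 + j9.185e+04 VA.
Step 7 — Real power: P = Re(S) = 162.4 W.
Step 8 — Reactive power: Q = Im(S) = 9.185e+04 VAR.
Step 9 — Apparent power: |S| = 9.185e+04 VA.
Step 10 — Power factor: PF = P/|S| = 0.001768 (lagging).

(a) P = 162.4 W  (b) Q = 9.185e+04 VAR  (c) S = 9.185e+04 VA  (d) PF = 0.001768 (lagging)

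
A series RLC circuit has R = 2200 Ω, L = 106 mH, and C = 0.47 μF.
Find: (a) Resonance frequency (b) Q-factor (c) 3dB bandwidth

Step 1 — Resonance condition Im(Z)=0 gives ω₀ = 1/√(LC).
Step 2 — ω₀ = 1/√(0.106·4.7e-07) = 4480 rad/s.
Step 3 — f₀ = ω₀/(2π) = 713 Hz.
Step 4 — Series Q: Q = ω₀L/R = 4480·0.106/2200 = 0.2159.
Step 5 — 3dB bandwidth: Δω = ω₀/Q = 2.075e+04 rad/s; BW = Δω/(2π) = 3303 Hz.

(a) f₀ = 713 Hz  (b) Q = 0.2159  (c) BW = 3303 Hz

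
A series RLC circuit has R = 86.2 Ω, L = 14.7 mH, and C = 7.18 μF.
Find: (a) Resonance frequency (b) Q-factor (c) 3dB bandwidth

Step 1 — Resonance: ω₀ = 1/√(LC) = 1/√(0.0147·7.18e-06) = 3078 rad/s.
Step 2 — f₀ = ω₀/(2π) = 489.9 Hz.
Step 3 — Series Q: Q = ω₀L/R = 3078·0.0147/86.2 = 0.5249.
Step 4 — Bandwidth: Δω = ω₀/Q = 5864 rad/s; BW = Δω/(2π) = 933.3 Hz.

(a) f₀ = 489.9 Hz  (b) Q = 0.5249  (c) BW = 933.3 Hz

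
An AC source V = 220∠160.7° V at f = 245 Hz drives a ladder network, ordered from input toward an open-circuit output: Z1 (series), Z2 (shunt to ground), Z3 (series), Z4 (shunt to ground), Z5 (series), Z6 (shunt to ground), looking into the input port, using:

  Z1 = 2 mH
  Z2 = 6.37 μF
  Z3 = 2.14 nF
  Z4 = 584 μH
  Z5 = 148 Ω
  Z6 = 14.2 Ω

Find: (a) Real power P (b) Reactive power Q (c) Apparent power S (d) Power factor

Step 1 — Angular frequency: ω = 2π·f = 2π·245 = 1539 rad/s.
Step 2 — Component impedances:
  Z1: Z = jωL = j·1539·0.002 = 0 + j3.079 Ω
  Z2: Z = 1/(jωC) = -j/(ω·C) = 0 - j102 Ω
  Z3: Z = 1/(jωC) = -j/(ω·C) = 0 - j3.036e+05 Ω
  Z4: Z = jωL = j·1539·0.000584 = 0 + j0.899 Ω
  Z5: Z = R = 148 Ω
  Z6: Z = R = 14.2 Ω
Step 3 — Ladder network (open output): work backward from the far end, alternating series and parallel combinations. Z_in = 0 - j98.87 Ω = 98.87∠-90.0° Ω.
Step 4 — Source phasor: V = 220∠160.7° V = -207.6 + j72.71 V.
Step 5 — Current: I = V / Z = -0.7355 - j2.1 A = 2.225∠-109.3° A.
Step 6 — Complex power: S = V·I* = 0 - j489.5 VA.
Step 7 — Real power: P = Re(S) = 0 W.
Step 8 — Reactive power: Q = Im(S) = -489.5 VAR.
Step 9 — Apparent power: |S| = 489.5 VA.
Step 10 — Power factor: PF = P/|S| = 0 (leading).

(a) P = 0 W  (b) Q = -489.5 VAR  (c) S = 489.5 VA  (d) PF = 0 (leading)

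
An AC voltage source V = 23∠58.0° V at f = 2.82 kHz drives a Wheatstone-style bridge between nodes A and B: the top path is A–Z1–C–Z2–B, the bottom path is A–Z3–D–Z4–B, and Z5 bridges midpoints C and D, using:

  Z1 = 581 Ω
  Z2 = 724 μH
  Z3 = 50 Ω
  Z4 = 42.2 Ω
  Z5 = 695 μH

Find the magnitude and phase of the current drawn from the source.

Step 1 — Angular frequency: ω = 2π·f = 2π·2820 = 1.772e+04 rad/s.
Step 2 — Component impedances:
  Z1: Z = R = 581 Ω
  Z2: Z = jωL = j·1.772e+04·0.000724 = 0 + j12.83 Ω
  Z3: Z = R = 50 Ω
  Z4: Z = R = 42.2 Ω
  Z5: Z = jωL = j·1.772e+04·0.000695 = 0 + j12.31 Ω
Step 3 — Bridge requires nodal analysis (the Z5 bridge couples midpoints C and D, so the two paths cannot be reduced to a simple series/parallel combination). Setting node B to ground and injecting 1 A at node A, the 3-node admittance system at A, C, D solves to V_A = Z_AB = 56.31 + j17.05 Ω = 58.84∠16.8° Ω.
Step 4 — Source phasor: V = 23∠58.0° V = 12.19 + j19.51 V.
Step 5 — Ohm's law: I = V / Z_total = (12.19 + j19.51) / (56.31 + j17.05) = 0.2943 + j0.2573 A.
Step 6 — Convert to polar: |I| = 0.3909 A, ∠I = 41.2°.

I = 0.3909∠41.2° A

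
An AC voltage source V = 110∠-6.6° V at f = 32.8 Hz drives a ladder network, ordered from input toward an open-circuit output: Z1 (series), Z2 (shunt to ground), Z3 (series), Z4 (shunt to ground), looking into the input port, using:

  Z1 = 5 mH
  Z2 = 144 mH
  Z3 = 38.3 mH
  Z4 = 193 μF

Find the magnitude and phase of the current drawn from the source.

Step 1 — Angular frequency: ω = 2π·f = 2π·32.8 = 206.1 rad/s.
Step 2 — Component impedances:
  Z1: Z = jωL = j·206.1·0.005 = 0 + j1.03 Ω
  Z2: Z = jωL = j·206.1·0.144 = 0 + j29.68 Ω
  Z3: Z = jωL = j·206.1·0.0383 = 0 + j7.893 Ω
  Z4: Z = 1/(jωC) = -j/(ω·C) = 0 - j25.14 Ω
Step 3 — Ladder network (open output): work backward from the far end, alternating series and parallel combinations. Z_in = 0 - j40.15 Ω = 40.15∠-90.0° Ω.
Step 4 — Source phasor: V = 110∠-6.6° V = 109.3 - j12.64 V.
Step 5 — Ohm's law: I = V / Z_total = (109.3 - j12.64) / (0 - j40.15) = 0.3149 + j2.721 A.
Step 6 — Convert to polar: |I| = 2.739 A, ∠I = 83.4°.

I = 2.739∠83.4° A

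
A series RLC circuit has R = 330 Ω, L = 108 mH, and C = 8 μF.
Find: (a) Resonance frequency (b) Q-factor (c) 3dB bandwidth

Step 1 — Resonance condition Im(Z)=0 gives ω₀ = 1/√(LC).
Step 2 — ω₀ = 1/√(0.108·8e-06) = 1076 rad/s.
Step 3 — f₀ = ω₀/(2π) = 171.2 Hz.
Step 4 — Series Q: Q = ω₀L/R = 1076·0.108/330 = 0.3521.
Step 5 — 3dB bandwidth: Δω = ω₀/Q = 3056 rad/s; BW = Δω/(2π) = 486.3 Hz.

(a) f₀ = 171.2 Hz  (b) Q = 0.3521  (c) BW = 486.3 Hz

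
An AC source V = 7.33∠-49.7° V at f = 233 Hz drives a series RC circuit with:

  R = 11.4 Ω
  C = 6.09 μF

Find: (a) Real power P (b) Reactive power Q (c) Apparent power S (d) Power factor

Step 1 — Angular frequency: ω = 2π·f = 2π·233 = 1464 rad/s.
Step 2 — Component impedances:
  R: Z = R = 11.4 Ω
  C: Z = 1/(jωC) = -j/(ω·C) = 0 - j112.2 Ω
Step 3 — Series combination: Z_total = R + C = 11.4 - j112.2 Ω = 112.7∠-84.2° Ω.
Step 4 — Source phasor: V = 7.33∠-49.7° V = 4.741 - j5.59 V.
Step 5 — Current: I = V / Z = 0.05358 + j0.03682 A = 0.06502∠34.5° A.
Step 6 — Complex power: S = V·I* = 0.04819 - j0.4741 VA.
Step 7 — Real power: P = Re(S) = 0.04819 W.
Step 8 — Reactive power: Q = Im(S) = -0.4741 VAR.
Step 9 — Apparent power: |S| = 0.4766 VA.
Step 10 — Power factor: PF = P/|S| = 0.1011 (leading).

(a) P = 0.04819 W  (b) Q = -0.4741 VAR  (c) S = 0.4766 VA  (d) PF = 0.1011 (leading)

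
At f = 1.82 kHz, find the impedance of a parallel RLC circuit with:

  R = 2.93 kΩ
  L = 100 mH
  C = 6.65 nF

Step 1 — Angular frequency: ω = 2π·f = 2π·1820 = 1.144e+04 rad/s.
Step 2 — Component impedances:
  R: Z = R = 2930 Ω
  L: Z = jωL = j·1.144e+04·0.1 = 0 + j1144 Ω
  C: Z = 1/(jωC) = -j/(ω·C) = 0 - j1.315e+04 Ω
Step 3 — Parallel combination: 1/Z_total = 1/R + 1/L + 1/C; Z_total = 452.7 + j1059 Ω = 1152∠66.9° Ω.

Z = 452.7 + j1059 Ω = 1152∠66.9° Ω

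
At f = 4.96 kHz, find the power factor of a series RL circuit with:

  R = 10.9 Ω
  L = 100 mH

Step 1 — Angular frequency: ω = 2π·f = 2π·4960 = 3.116e+04 rad/s.
Step 2 — Component impedances:
  R: Z = R = 10.9 Ω
  L: Z = jωL = j·3.116e+04·0.1 = 0 + j3116 Ω
Step 3 — Series combination: Z_total = R + L = 10.9 + j3116 Ω = 3116∠89.8° Ω.
Step 4 — Power factor: PF = cos(φ) = Re(Z)/|Z| = 10.9/3116 = 0.003498.
Step 5 — Type: Im(Z) = 3116 ⇒ lagging (phase φ = 89.8°).

PF = 0.003498 (lagging, φ = 89.8°)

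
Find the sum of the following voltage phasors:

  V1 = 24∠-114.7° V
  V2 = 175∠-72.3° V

Step 1 — Convert each phasor to rectangular form:
  V1 = 24·(cos(-114.7°) + j·sin(-114.7°)) = -10.03 - j21.8 V
  V2 = 175·(cos(-72.3°) + j·sin(-72.3°)) = 53.21 - j166.7 V
Step 2 — Sum components: V_total = 43.18 - j188.5 V.
Step 3 — Convert to polar: |V_total| = 193.4 V, ∠V_total = -77.1°.

V_total = 193.4∠-77.1° V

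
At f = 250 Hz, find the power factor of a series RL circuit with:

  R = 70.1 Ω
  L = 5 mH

Step 1 — Angular frequency: ω = 2π·f = 2π·250 = 1571 rad/s.
Step 2 — Component impedances:
  R: Z = R = 70.1 Ω
  L: Z = jωL = j·1571·0.005 = 0 + j7.854 Ω
Step 3 — Series combination: Z_total = R + L = 70.1 + j7.854 Ω = 70.54∠6.4° Ω.
Step 4 — Power factor: PF = cos(φ) = Re(Z)/|Z| = 70.1/70.54 = 0.9938.
Step 5 — Type: Im(Z) = 7.854 ⇒ lagging (phase φ = 6.4°).

PF = 0.9938 (lagging, φ = 6.4°)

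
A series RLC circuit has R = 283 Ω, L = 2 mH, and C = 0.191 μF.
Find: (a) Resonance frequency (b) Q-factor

Step 1 — Resonance condition Im(Z)=0 gives ω₀ = 1/√(LC).
Step 2 — ω₀ = 1/√(0.002·1.91e-07) = 5.116e+04 rad/s.
Step 3 — f₀ = ω₀/(2π) = 8143 Hz.
Step 4 — Series Q: Q = ω₀L/R = 5.116e+04·0.002/283 = 0.3616.

(a) f₀ = 8143 Hz  (b) Q = 0.3616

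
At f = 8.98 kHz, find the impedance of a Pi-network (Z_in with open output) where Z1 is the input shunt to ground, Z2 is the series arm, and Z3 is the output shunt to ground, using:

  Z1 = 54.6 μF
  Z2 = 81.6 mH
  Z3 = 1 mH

Step 1 — Angular frequency: ω = 2π·f = 2π·8980 = 5.642e+04 rad/s.
Step 2 — Component impedances:
  Z1: Z = 1/(jωC) = -j/(ω·C) = 0 - j0.3246 Ω
  Z2: Z = jωL = j·5.642e+04·0.0816 = 0 + j4604 Ω
  Z3: Z = jωL = j·5.642e+04·0.001 = 0 + j56.42 Ω
Step 3 — With open output, the series arm Z2 and the output shunt Z3 appear in series to ground: Z2 + Z3 = 0 + j4661 Ω.
Step 4 — Parallel with input shunt Z1: Z_in = Z1 || (Z2 + Z3) = 0 - j0.3246 Ω = 0.3246∠-90.0° Ω.

Z = 0 - j0.3246 Ω = 0.3246∠-90.0° Ω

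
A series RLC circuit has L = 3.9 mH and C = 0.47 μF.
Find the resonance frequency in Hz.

Step 1 — Resonance condition Im(Z)=0 gives ω₀ = 1/√(LC).
Step 2 — ω₀ = 1/√(0.0039·4.7e-07) = 2.336e+04 rad/s.
Step 3 — f₀ = ω₀/(2π) = 3717 Hz.

f₀ = 3717 Hz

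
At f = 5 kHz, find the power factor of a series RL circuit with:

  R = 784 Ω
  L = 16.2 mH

Step 1 — Angular frequency: ω = 2π·f = 2π·5000 = 3.142e+04 rad/s.
Step 2 — Component impedances:
  R: Z = R = 784 Ω
  L: Z = jωL = j·3.142e+04·0.0162 = 0 + j508.9 Ω
Step 3 — Series combination: Z_total = R + L = 784 + j508.9 Ω = 934.7∠33.0° Ω.
Step 4 — Power factor: PF = cos(φ) = Re(Z)/|Z| = 784/934.7 = 0.8388.
Step 5 — Type: Im(Z) = 508.9 ⇒ lagging (phase φ = 33.0°).

PF = 0.8388 (lagging, φ = 33.0°)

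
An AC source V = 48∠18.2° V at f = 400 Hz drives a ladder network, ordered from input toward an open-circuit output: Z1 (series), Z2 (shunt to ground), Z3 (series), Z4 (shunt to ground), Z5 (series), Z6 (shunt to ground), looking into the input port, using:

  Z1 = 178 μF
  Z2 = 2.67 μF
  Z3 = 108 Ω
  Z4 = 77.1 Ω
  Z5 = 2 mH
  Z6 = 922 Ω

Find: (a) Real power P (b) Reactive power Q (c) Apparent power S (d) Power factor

Step 1 — Angular frequency: ω = 2π·f = 2π·400 = 2513 rad/s.
Step 2 — Component impedances:
  Z1: Z = 1/(jωC) = -j/(ω·C) = 0 - j2.235 Ω
  Z2: Z = 1/(jωC) = -j/(ω·C) = 0 - j149 Ω
  Z3: Z = R = 108 Ω
  Z4: Z = R = 77.1 Ω
  Z5: Z = jωL = j·2513·0.002 = 0 + j5.027 Ω
  Z6: Z = R = 922 Ω
Step 3 — Ladder network (open output): work backward from the far end, alternating series and parallel combinations. Z_in = 73.28 - j90.32 Ω = 116.3∠-50.9° Ω.
Step 4 — Source phasor: V = 48∠18.2° V = 45.6 + j14.99 V.
Step 5 — Current: I = V / Z = 0.1469 + j0.3857 A = 0.4127∠69.1° A.
Step 6 — Complex power: S = V·I* = 12.48 - j15.38 VA.
Step 7 — Real power: P = Re(S) = 12.48 W.
Step 8 — Reactive power: Q = Im(S) = -15.38 VAR.
Step 9 — Apparent power: |S| = 19.81 VA.
Step 10 — Power factor: PF = P/|S| = 0.6301 (leading).

(a) P = 12.48 W  (b) Q = -15.38 VAR  (c) S = 19.81 VA  (d) PF = 0.6301 (leading)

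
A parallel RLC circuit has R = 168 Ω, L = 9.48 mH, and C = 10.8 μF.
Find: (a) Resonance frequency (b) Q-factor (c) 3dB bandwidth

Step 1 — Resonance: ω₀ = 1/√(LC) = 1/√(0.00948·1.08e-05) = 3125 rad/s.
Step 2 — f₀ = ω₀/(2π) = 497.4 Hz.
Step 3 — Parallel Q: Q = R/(ω₀L) = 168/(3125·0.00948) = 5.67.
Step 4 — Bandwidth: Δω = ω₀/Q = 551.1 rad/s; BW = Δω/(2π) = 87.72 Hz.

(a) f₀ = 497.4 Hz  (b) Q = 5.67  (c) BW = 87.72 Hz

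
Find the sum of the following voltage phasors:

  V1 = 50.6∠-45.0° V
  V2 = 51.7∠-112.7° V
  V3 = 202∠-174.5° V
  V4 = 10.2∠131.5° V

Step 1 — Convert each phasor to rectangular form:
  V1 = 50.6·(cos(-45.0°) + j·sin(-45.0°)) = 35.78 - j35.78 V
  V2 = 51.7·(cos(-112.7°) + j·sin(-112.7°)) = -19.95 - j47.7 V
  V3 = 202·(cos(-174.5°) + j·sin(-174.5°)) = -201.1 - j19.36 V
  V4 = 10.2·(cos(131.5°) + j·sin(131.5°)) = -6.759 + j7.639 V
Step 2 — Sum components: V_total = -192 - j95.2 V.
Step 3 — Convert to polar: |V_total| = 214.3 V, ∠V_total = -153.6°.

V_total = 214.3∠-153.6° V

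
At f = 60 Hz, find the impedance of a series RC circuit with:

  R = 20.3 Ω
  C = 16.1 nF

Step 1 — Angular frequency: ω = 2π·f = 2π·60 = 377 rad/s.
Step 2 — Component impedances:
  R: Z = R = 20.3 Ω
  C: Z = 1/(jωC) = -j/(ω·C) = 0 - j1.648e+05 Ω
Step 3 — Series combination: Z_total = R + C = 20.3 - j1.648e+05 Ω = 1.648e+05∠-90.0° Ω.

Z = 20.3 - j1.648e+05 Ω = 1.648e+05∠-90.0° Ω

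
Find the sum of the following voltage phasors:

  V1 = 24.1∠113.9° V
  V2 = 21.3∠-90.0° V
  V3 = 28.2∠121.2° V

Step 1 — Convert each phasor to rectangular form:
  V1 = 24.1·(cos(113.9°) + j·sin(113.9°)) = -9.764 + j22.03 V
  V2 = 21.3·(cos(-90.0°) + j·sin(-90.0°)) = 0 - j21.3 V
  V3 = 28.2·(cos(121.2°) + j·sin(121.2°)) = -14.61 + j24.12 V
Step 2 — Sum components: V_total = -24.37 + j24.85 V.
Step 3 — Convert to polar: |V_total| = 34.81 V, ∠V_total = 134.4°.

V_total = 34.81∠134.4° V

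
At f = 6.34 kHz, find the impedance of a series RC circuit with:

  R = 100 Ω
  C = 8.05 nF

Step 1 — Angular frequency: ω = 2π·f = 2π·6340 = 3.984e+04 rad/s.
Step 2 — Component impedances:
  R: Z = R = 100 Ω
  C: Z = 1/(jωC) = -j/(ω·C) = 0 - j3118 Ω
Step 3 — Series combination: Z_total = R + C = 100 - j3118 Ω = 3120∠-88.2° Ω.

Z = 100 - j3118 Ω = 3120∠-88.2° Ω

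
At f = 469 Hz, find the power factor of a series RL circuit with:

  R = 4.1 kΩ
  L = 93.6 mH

Step 1 — Angular frequency: ω = 2π·f = 2π·469 = 2947 rad/s.
Step 2 — Component impedances:
  R: Z = R = 4100 Ω
  L: Z = jωL = j·2947·0.0936 = 0 + j275.8 Ω
Step 3 — Series combination: Z_total = R + L = 4100 + j275.8 Ω = 4109∠3.8° Ω.
Step 4 — Power factor: PF = cos(φ) = Re(Z)/|Z| = 4100/4109.3 = 0.9977.
Step 5 — Type: Im(Z) = 275.8 ⇒ lagging (phase φ = 3.8°).

PF = 0.9977 (lagging, φ = 3.8°)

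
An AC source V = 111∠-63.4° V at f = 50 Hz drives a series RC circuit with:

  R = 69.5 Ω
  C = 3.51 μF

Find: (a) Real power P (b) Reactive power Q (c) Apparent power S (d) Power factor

Step 1 — Angular frequency: ω = 2π·f = 2π·50 = 314.2 rad/s.
Step 2 — Component impedances:
  R: Z = R = 69.5 Ω
  C: Z = 1/(jωC) = -j/(ω·C) = 0 - j906.9 Ω
Step 3 — Series combination: Z_total = R + C = 69.5 - j906.9 Ω = 909.5∠-85.6° Ω.
Step 4 — Source phasor: V = 111∠-63.4° V = 49.7 - j99.25 V.
Step 5 — Current: I = V / Z = 0.113 + j0.04615 A = 0.122∠22.2° A.
Step 6 — Complex power: S = V·I* = 1.035 - j13.51 VA.
Step 7 — Real power: P = Re(S) = 1.035 W.
Step 8 — Reactive power: Q = Im(S) = -13.51 VAR.
Step 9 — Apparent power: |S| = 13.55 VA.
Step 10 — Power factor: PF = P/|S| = 0.07641 (leading).

(a) P = 1.035 W  (b) Q = -13.51 VAR  (c) S = 13.55 VA  (d) PF = 0.07641 (leading)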